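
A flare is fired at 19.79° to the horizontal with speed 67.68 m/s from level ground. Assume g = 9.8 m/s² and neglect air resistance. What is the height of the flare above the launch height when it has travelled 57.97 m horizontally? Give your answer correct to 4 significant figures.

16.80 m

v_x = 67.68 cos 19.79° = 63.683 m/s, v_y0 = 67.68 sin 19.79° = 22.915 m/s.
Time to reach x = 57.97 m: t = x / v_x = 57.97 / 63.683 = 0.91029 s.
y = v_y0 t − ½ g t² = 22.915×0.91029 − 4.900×0.91029² = 16.80 m.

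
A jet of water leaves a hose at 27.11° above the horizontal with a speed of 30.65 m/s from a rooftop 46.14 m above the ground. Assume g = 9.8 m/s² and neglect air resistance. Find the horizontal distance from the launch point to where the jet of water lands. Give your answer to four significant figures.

Components: v_x = 30.65 cos 27.11° = 27.283 m/s, v_y = 30.65 sin 27.11° = 13.967 m/s.
Vertical: 0 = 46.14 + 13.967 t − ½(9.8) t² ⇒ 4.900 t² − 13.967 t − 46.14 = 0.
t = [13.967 + √(195.08 + 904.34)] / 9.800 = 4.8086 s.
Horizontal: R = v_x · t = 27.283 × 4.8086 = 131.2 m.

131.2 m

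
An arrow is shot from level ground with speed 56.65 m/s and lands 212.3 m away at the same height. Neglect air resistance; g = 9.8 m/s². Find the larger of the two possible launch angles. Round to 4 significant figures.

69.79°

Level-ground range: R = v₀² sin(2θ)/g ⇒ sin 2θ = R g / v₀² = 212.3×9.8/56.65² = 0.6483.
2θ = arcsin(0.6483) = 40.414° or 180° − 40.414° = 139.586°.
So θ = 20.21° or θ = 69.79°.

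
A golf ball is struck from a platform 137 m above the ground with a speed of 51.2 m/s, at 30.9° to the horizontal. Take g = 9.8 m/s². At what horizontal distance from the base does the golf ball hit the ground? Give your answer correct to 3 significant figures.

378 m

Components: v_x = 51.2 cos 30.9° = 43.93 m/s, v_y = 51.2 sin 30.9° = 26.29 m/s.
Vertical: 0 = 137 + 26.29 t − ½(9.8) t² ⇒ 4.900 t² − 26.29 t − 137 = 0.
t = [26.29 + √(691.2 + 2685)] / 9.800 = 8.612 s.
Horizontal: R = v_x · t = 43.93 × 8.612 = 378 m.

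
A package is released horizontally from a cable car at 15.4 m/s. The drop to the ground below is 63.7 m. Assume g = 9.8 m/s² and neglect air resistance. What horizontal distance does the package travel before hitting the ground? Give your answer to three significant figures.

55.5 m

Initial vertical velocity is zero, so the fall time comes from h = ½ g t²: t = √(2 × 63.7 / 9.8) = 3.606 s.
Horizontal motion is uniform at 15.4 m/s, so x = 15.4 × 3.606 = 55.5 m.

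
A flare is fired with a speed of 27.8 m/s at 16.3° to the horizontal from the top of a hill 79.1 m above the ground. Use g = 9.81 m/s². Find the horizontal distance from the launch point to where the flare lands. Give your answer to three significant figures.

130 m

Components: v_x = 27.8 cos 16.3° = 26.68 m/s, v_y = 27.8 sin 16.3° = 7.803 m/s.
Vertical: 0 = 79.1 + 7.803 t − ½(9.81) t² ⇒ 4.905 t² − 7.803 t − 79.1 = 0.
t = [7.803 + √(60.89 + 1552)] / 9.810 = 4.889 s.
Horizontal: R = v_x · t = 26.68 × 4.889 = 130 m.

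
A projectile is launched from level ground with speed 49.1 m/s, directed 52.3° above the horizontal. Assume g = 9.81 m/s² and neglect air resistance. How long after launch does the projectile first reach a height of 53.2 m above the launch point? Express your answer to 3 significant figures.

v_y0 = 49.1 sin 52.3° = 38.85 m/s.
Set y = v_y0 t − ½ g t² = 53.2: 4.905 t² − 38.85 t + 53.2 = 0.
t = [38.85 ± √(1509 − 1044)] / 9.81 = (38.85 ± 21.56) / 9.81, giving t = 1.76 s or t = 6.16 s.
The projectile is on the way up at the first time, so t = 1.76 s.

1.76 s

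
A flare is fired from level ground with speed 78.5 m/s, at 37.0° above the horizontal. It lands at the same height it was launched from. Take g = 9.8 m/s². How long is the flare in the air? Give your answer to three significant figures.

Vertical component: v_y = 78.5 sin 37.0° = 47.24 m/s.
For a projectile landing at launch height, time of flight is t = 2 v_y / g = 2 × 47.24 / 9.8 = 9.64 s.

9.64 s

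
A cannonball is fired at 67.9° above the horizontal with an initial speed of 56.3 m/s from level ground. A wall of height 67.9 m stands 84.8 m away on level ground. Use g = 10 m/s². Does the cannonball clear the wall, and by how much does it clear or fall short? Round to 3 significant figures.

Yes — it clears the wall by 60.8 m.

v_x = 56.3 cos 67.9° = 21.18 m/s; v_y0 = 56.3 sin 67.9° = 52.16 m/s.
Time to reach the wall: t = 84.8 / 21.18 = 4.004 s.
Height at that point: y = 52.16×4.004 − 5.000×4.004² = 128.7 m.
That is 128.7 − 67.9 = 60.8 m above the top of the wall, so the cannonball clears it.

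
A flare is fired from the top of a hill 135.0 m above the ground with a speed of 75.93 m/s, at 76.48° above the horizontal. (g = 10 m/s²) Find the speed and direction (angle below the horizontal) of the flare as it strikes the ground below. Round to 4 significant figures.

v_x = 75.93 cos 76.48° = 17.751 m/s (constant).
|v_y| at impact = √((73.826)² + 2×10×135.0) = 90.279 m/s.
Speed = √(17.751² + 90.279²) = 92.01 m/s; angle = arctan(90.279/17.751) = 78.88° below horizontal.

92.01 m/s at 78.88° below the horizontal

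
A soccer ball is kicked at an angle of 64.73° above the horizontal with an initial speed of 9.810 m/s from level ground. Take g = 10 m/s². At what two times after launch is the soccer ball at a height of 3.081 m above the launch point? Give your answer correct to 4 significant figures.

0.4739 s and 1.300 s

v_y0 = 9.810 sin 64.73° = 8.8712 m/s.
Set y = v_y0 t − ½ g t² = 3.081: 5.000 t² − 8.8712 t + 3.081 = 0.
t = [8.8712 ± √(78.698 − 61.620)] / 10 = (8.8712 ± 4.1326) / 10, giving t = 0.4739 s or t = 1.300 s.
So the soccer ball is at 3.081 m at t = 0.4739 s (rising) and t = 1.300 s (falling).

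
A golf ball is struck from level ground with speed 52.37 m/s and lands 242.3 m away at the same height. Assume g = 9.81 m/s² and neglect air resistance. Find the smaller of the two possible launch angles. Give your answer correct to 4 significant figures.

30.04°

Level-ground range: R = v₀² sin(2θ)/g ⇒ sin 2θ = R g / v₀² = 242.3×9.81/52.37² = 0.8667.
2θ = arcsin(0.8667) = 60.077° or 180° − 60.077° = 119.923°.
So θ = 30.04° or θ = 59.96°.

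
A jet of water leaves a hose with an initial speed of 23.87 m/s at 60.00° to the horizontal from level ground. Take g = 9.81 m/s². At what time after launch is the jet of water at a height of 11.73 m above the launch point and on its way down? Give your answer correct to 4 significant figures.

v_y0 = 23.87 sin 60.00° = 20.672 m/s.
Set y = v_y0 t − ½ g t² = 11.73: 4.905 t² − 20.672 t + 11.73 = 0.
t = [20.672 ± √(427.33 − 230.14)] / 9.81 = (20.672 ± 14.042) / 9.81, giving t = 0.6758 s or t = 3.539 s.
On the way down corresponds to the larger root: t = 3.539 s.

3.539 s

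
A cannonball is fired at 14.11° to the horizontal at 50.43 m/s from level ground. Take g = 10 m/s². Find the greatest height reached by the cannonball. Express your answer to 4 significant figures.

Vertical component of launch velocity: v_y = 50.43 sin 14.11° = 12.294 m/s.
At the highest point the vertical velocity is zero, so v_y² = 2 g h_max.
h_max = (12.294)² / (2 × 10) = 151.14 / 20.00 = 7.557 m.

7.557 m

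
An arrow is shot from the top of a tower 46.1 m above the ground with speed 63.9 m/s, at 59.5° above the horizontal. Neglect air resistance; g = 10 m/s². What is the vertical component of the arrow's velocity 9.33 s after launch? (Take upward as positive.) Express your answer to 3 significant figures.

-38.2 m/s

Initial vertical component: v_y0 = 63.9 sin 59.5° = 55.06 m/s.
v_y(t) = v_y0 − g t = 55.06 − 10 × 9.33 = -38.2 m/s.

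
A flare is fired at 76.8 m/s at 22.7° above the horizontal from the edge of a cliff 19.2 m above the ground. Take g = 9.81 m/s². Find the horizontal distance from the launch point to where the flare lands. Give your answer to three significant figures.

470 m

Components: v_x = 76.8 cos 22.7° = 70.85 m/s, v_y = 76.8 sin 22.7° = 29.64 m/s.
Vertical: 0 = 19.2 + 29.64 t − ½(9.81) t² ⇒ 4.905 t² − 29.64 t − 19.2 = 0.
t = [29.64 + √(878.5 + 376.7)] / 9.810 = 6.633 s.
Horizontal: R = v_x · t = 70.85 × 6.633 = 470 m.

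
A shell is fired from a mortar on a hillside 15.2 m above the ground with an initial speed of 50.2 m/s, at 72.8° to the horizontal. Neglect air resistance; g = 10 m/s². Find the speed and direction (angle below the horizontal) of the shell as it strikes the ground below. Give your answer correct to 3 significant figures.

v_x = 50.2 cos 72.8° = 14.84 m/s (constant).
|v_y| at impact = √((47.95)² + 2×10×15.2) = 51.02 m/s.
Speed = √(14.84² + 51.02²) = 53.1 m/s; angle = arctan(51.02/14.84) = 73.8° below horizontal.

53.1 m/s at 73.8° below the horizontal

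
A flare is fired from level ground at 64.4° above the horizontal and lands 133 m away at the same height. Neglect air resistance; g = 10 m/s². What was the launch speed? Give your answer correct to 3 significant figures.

41.3 m/s

On level ground, R = v₀² sin(2θ) / g, so v₀ = √(R g / sin 2θ).
sin(2 × 64.4°) = 0.7793.
v₀ = √(133 × 10 / 0.7793) = √1707 = 41.3 m/s.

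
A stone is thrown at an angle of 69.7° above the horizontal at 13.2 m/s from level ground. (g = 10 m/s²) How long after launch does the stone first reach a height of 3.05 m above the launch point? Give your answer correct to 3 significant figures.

0.277 s

v_y0 = 13.2 sin 69.7° = 12.38 m/s.
Set y = v_y0 t − ½ g t² = 3.05: 5.000 t² − 12.38 t + 3.05 = 0.
t = [12.38 ± √(153.3 − 61.00)] / 10 = (12.38 ± 9.607) / 10, giving t = 0.277 s or t = 2.20 s.
The stone is on the way up at the first time, so t = 0.277 s.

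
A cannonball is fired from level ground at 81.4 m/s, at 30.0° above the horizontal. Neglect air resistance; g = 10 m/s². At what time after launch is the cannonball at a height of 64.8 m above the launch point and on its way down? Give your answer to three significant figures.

v_y0 = 81.4 sin 30.0° = 40.70 m/s.
Set y = v_y0 t − ½ g t² = 64.8: 5.000 t² − 40.70 t + 64.8 = 0.
t = [40.70 ± √(1656 − 1296)] / 10 = (40.70 ± 18.97) / 10, giving t = 2.17 s or t = 5.97 s.
On the way down corresponds to the larger root: t = 5.97 s.

5.97 s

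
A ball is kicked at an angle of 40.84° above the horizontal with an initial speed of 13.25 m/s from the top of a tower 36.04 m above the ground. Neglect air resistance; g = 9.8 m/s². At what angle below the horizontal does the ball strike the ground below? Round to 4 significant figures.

v_x = 13.25 cos 40.84° = 10.024 m/s.
At impact |v_y| = √(v_y0² + 2 g h) = √(8.6648² + 2×9.8×36.04) = 27.955 m/s.
Angle below horizontal = arctan(|v_y| / v_x) = arctan(27.955 / 10.024) = 70.27°.

70.27°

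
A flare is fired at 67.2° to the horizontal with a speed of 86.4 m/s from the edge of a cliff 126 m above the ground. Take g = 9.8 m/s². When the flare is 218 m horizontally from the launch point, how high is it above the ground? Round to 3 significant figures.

437 m

v_x = 86.4 cos 67.2° = 33.48 m/s, v_y0 = 86.4 sin 67.2° = 79.65 m/s.
Time to reach x = 218 m: t = x / v_x = 218 / 33.48 = 6.511 s.
y = 126 + v_y0 t − ½ g t² = 126 + 79.65×6.511 − 4.900×6.511² = 437 m.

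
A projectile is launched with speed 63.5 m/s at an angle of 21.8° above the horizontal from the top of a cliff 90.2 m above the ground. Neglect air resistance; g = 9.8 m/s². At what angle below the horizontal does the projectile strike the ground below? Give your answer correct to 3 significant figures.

39.3°

v_x = 63.5 cos 21.8° = 58.96 m/s.
At impact |v_y| = √(v_y0² + 2 g h) = √(23.58² + 2×9.8×90.2) = 48.21 m/s.
Angle below horizontal = arctan(|v_y| / v_x) = arctan(48.21 / 58.96) = 39.3°.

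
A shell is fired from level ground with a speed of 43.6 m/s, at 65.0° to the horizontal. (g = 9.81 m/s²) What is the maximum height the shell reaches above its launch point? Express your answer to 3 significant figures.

79.6 m

Vertical component of launch velocity: v_y = 43.6 sin 65.0° = 39.52 m/s.
At the highest point the vertical velocity is zero, so v_y² = 2 g h_max.
h_max = (39.52)² / (2 × 9.81) = 1562 / 19.62 = 79.6 m.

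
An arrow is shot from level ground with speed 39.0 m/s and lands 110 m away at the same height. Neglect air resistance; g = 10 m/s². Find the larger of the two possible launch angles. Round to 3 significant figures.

66.8°

Level-ground range: R = v₀² sin(2θ)/g ⇒ sin 2θ = R g / v₀² = 110×10/39.0² = 0.7232.
2θ = arcsin(0.7232) = 46.32° or 180° − 46.32° = 133.68°.
So θ = 23.2° or θ = 66.8°.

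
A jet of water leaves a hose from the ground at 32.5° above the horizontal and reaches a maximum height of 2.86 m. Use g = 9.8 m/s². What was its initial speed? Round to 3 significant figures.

13.9 m/s

At maximum height v_y = 0, so (v₀ sin θ)² = 2 g H.
v₀ sin 32.5° = √(2 × 9.8 × 2.86) = 7.487 m/s.
v₀ = 7.487 / sin 32.5° = 7.487 / 0.5373 = 13.9 m/s.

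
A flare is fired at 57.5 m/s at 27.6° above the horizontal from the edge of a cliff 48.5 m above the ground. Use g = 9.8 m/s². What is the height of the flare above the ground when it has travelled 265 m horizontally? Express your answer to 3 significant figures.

v_x = 57.5 cos 27.6° = 50.96 m/s, v_y0 = 57.5 sin 27.6° = 26.64 m/s.
Time to reach x = 265 m: t = x / v_x = 265 / 50.96 = 5.200 s.
y = 48.5 + v_y0 t − ½ g t² = 48.5 + 26.64×5.200 − 4.900×5.200² = 54.5 m.

54.5 m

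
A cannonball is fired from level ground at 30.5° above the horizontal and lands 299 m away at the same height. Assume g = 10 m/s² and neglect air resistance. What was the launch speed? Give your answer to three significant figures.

58.5 m/s

On level ground, R = v₀² sin(2θ) / g, so v₀ = √(R g / sin 2θ).
sin(2 × 30.5°) = 0.8746.
v₀ = √(299 × 10 / 0.8746) = √3419 = 58.5 m/s.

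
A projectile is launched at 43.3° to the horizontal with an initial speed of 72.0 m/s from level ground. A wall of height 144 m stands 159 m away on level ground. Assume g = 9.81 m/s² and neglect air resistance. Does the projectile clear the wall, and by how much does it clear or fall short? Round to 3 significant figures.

No — it falls 39.3 m short of clearing the wall.

v_x = 72.0 cos 43.3° = 52.40 m/s; v_y0 = 72.0 sin 43.3° = 49.38 m/s.
Time to reach the wall: t = 159 / 52.40 = 3.034 s.
Height at that point: y = 49.38×3.034 − 4.905×3.034² = 104.7 m.
That is 144 − 104.7 = 39.3 m below the top of the wall, so the projectile does not clear it.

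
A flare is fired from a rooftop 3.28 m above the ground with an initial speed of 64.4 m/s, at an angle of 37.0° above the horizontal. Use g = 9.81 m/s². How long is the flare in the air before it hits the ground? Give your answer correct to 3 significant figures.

7.99 s

Vertical component: v_y = 64.4 sin 37.0° = 38.76 m/s.
Taking up as positive with launch at y = 3.28 m, landing at y = 0: 0 = 3.28 + 38.76 t − ½(9.81) t².
Solving 4.905 t² − 38.76 t − 3.28 = 0 gives t = [38.76 + √(38.76² + 4·4.905·3.28)] / 9.810 = 7.99 s.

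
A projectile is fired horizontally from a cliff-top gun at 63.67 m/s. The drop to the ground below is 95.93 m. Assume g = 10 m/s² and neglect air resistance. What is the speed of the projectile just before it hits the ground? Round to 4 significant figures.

Fall time: t = √(2 × 95.93 / 10) = 4.3802 s.
At impact: v_x = 63.67 m/s (unchanged), v_y = g t = 10 × 4.3802 = 43.802 m/s.
Speed = √(v_x² + v_y²) = √(4053.9 + 1918.6) = 77.28 m/s.

77.28 m/s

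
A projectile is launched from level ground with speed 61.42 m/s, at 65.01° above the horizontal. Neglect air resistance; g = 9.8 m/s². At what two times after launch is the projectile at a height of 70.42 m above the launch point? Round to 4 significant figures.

1.450 s and 9.911 s

v_y0 = 61.42 sin 65.01° = 55.670 m/s.
Set y = v_y0 t − ½ g t² = 70.42: 4.900 t² − 55.670 t + 70.42 = 0.
t = [55.670 ± √(3099.1 − 1380.2)] / 9.8 = (55.670 ± 41.460) / 9.8, giving t = 1.450 s or t = 9.911 s.
So the projectile is at 70.42 m at t = 1.450 s (rising) and t = 9.911 s (falling).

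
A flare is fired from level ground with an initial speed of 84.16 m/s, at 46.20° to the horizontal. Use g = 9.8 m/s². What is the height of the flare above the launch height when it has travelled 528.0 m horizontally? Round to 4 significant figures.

148.0 m

v_x = 84.16 cos 46.20° = 58.251 m/s, v_y0 = 84.16 sin 46.20° = 60.743 m/s.
Time to reach x = 528.0 m: t = x / v_x = 528.0 / 58.251 = 9.0642 s.
y = v_y0 t − ½ g t² = 60.743×9.0642 − 4.900×9.0642² = 148.0 m.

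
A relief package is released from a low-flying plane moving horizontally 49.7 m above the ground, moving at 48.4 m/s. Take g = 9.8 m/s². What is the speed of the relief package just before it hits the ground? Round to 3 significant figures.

57.6 m/s

Fall time: t = √(2 × 49.7 / 9.8) = 3.185 s.
At impact: v_x = 48.4 m/s (unchanged), v_y = g t = 9.8 × 3.185 = 31.21 m/s.
Speed = √(v_x² + v_y²) = √(2343 + 974.1) = 57.6 m/s.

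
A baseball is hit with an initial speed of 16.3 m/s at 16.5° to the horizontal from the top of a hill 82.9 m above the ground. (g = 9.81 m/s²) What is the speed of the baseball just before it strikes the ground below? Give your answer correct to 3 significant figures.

v_x = 16.3 cos 16.5° = 15.63 m/s is unchanged throughout.
For the vertical component, v_y² = v_y0² + 2 g h = (4.629)² + 2×9.81×82.9 = 1648, so |v_y| = 40.60 m/s.
Impact speed = √(v_x² + v_y²) = √(244.3 + 1648) = 43.5 m/s.

43.5 m/s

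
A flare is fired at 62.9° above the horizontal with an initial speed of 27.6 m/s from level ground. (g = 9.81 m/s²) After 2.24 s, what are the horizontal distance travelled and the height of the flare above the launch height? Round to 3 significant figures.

v_x = 27.6 cos 62.9° = 12.57 m/s; v_y0 = 27.6 sin 62.9° = 24.57 m/s.
x = v_x t = 12.57 × 2.24 = 28.2 m.
y = v_y0 t − ½ g t² = 24.57×2.24 − 4.905×2.24² = 30.4 m.

x = 28.2 m, y = 30.4 m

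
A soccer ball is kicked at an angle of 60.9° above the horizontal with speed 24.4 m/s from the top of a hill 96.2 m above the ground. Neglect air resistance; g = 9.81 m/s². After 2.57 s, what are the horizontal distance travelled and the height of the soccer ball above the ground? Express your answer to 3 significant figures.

v_x = 24.4 cos 60.9° = 11.87 m/s; v_y0 = 24.4 sin 60.9° = 21.32 m/s.
x = v_x t = 11.87 × 2.57 = 30.5 m.
y = 96.2 + v_y0 t − ½ g t² = 119 m.

x = 30.5 m, y = 119 m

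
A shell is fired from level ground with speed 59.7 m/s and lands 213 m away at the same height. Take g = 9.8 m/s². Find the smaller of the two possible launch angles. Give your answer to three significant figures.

17.9°

Level-ground range: R = v₀² sin(2θ)/g ⇒ sin 2θ = R g / v₀² = 213×9.8/59.7² = 0.5857.
2θ = arcsin(0.5857) = 35.85° or 180° − 35.85° = 144.15°.
So θ = 17.9° or θ = 72.1°.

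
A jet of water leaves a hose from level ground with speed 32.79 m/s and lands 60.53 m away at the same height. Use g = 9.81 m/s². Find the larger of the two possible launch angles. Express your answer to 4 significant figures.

73.24°

Level-ground range: R = v₀² sin(2θ)/g ⇒ sin 2θ = R g / v₀² = 60.53×9.81/32.79² = 0.5523.
2θ = arcsin(0.5523) = 33.525° or 180° − 33.525° = 146.475°.
So θ = 16.76° or θ = 73.24°.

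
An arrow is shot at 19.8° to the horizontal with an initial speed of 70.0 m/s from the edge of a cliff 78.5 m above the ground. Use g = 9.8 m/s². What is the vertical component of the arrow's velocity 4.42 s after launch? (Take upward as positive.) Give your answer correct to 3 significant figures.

-19.6 m/s

Initial vertical component: v_y0 = 70.0 sin 19.8° = 23.71 m/s.
v_y(t) = v_y0 − g t = 23.71 − 9.8 × 4.42 = -19.6 m/s.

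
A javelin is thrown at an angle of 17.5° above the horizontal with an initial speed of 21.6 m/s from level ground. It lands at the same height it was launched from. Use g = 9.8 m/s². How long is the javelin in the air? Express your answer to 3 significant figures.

Vertical component: v_y = 21.6 sin 17.5° = 6.495 m/s.
For a projectile landing at launch height, time of flight is t = 2 v_y / g = 2 × 6.495 / 9.8 = 1.33 s.

1.33 s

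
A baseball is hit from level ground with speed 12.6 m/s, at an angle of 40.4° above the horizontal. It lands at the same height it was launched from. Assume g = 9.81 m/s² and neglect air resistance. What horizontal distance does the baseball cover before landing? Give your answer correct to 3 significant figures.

16.0 m

Components: v_x = 12.6 cos 40.4° = 9.595 m/s, v_y = 12.6 sin 40.4° = 8.166 m/s.
Time of flight (same landing height): t = 2 v_y / g = 2 × 8.166 / 9.81 = 1.665 s.
Range: R = v_x · t = 9.595 × 1.665 = 16.0 m.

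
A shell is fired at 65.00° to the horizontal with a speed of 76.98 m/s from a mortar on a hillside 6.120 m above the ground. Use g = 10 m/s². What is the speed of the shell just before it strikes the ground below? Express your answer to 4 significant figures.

77.77 m/s

v_x = 76.98 cos 65.00° = 32.533 m/s is unchanged throughout.
For the vertical component, v_y² = v_y0² + 2 g h = (69.768)² + 2×10×6.120 = 4990.0, so |v_y| = 70.640 m/s.
Impact speed = √(v_x² + v_y²) = √(1058.4 + 4990.0) = 77.77 m/s.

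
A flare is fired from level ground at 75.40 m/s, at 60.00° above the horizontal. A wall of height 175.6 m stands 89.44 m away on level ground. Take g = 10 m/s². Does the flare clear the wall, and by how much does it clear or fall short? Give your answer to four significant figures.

v_x = 75.40 cos 60.00° = 37.700 m/s; v_y0 = 75.40 sin 60.00° = 65.298 m/s.
Time to reach the wall: t = 89.44 / 37.700 = 2.3724 s.
Height at that point: y = 65.298×2.3724 − 5.000×2.3724² = 126.77 m.
That is 175.6 − 126.77 = 48.83 m below the top of the wall, so the flare does not clear it.

No — it falls 48.83 m short of clearing the wall.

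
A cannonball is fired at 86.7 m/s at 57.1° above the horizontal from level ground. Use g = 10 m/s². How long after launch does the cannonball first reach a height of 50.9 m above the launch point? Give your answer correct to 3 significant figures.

v_y0 = 86.7 sin 57.1° = 72.80 m/s.
Set y = v_y0 t − ½ g t² = 50.9: 5.000 t² − 72.80 t + 50.9 = 0.
t = [72.80 ± √(5300 − 1018)] / 10 = (72.80 ± 65.44) / 10, giving t = 0.736 s or t = 13.8 s.
The cannonball is on the way up at the first time, so t = 0.736 s.

0.736 s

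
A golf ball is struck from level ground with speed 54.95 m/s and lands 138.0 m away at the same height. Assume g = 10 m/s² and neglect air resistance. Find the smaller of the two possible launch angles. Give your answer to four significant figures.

Level-ground range: R = v₀² sin(2θ)/g ⇒ sin 2θ = R g / v₀² = 138.0×10/54.95² = 0.4570.
2θ = arcsin(0.4570) = 27.194° or 180° − 27.194° = 152.806°.
So θ = 13.60° or θ = 76.40°.

13.60°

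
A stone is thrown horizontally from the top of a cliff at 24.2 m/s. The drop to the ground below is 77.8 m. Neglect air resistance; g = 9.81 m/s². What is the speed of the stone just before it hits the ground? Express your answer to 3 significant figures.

46.0 m/s

Fall time: t = √(2 × 77.8 / 9.81) = 3.983 s.
At impact: v_x = 24.2 m/s (unchanged), v_y = g t = 9.81 × 3.983 = 39.07 m/s.
Speed = √(v_x² + v_y²) = √(585.6 + 1526) = 46.0 m/s.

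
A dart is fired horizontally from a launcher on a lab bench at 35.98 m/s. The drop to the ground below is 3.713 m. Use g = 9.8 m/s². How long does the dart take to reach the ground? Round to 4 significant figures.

0.8705 s

The horizontal speed doesn't affect the fall. With v_y0 = 0, h = ½ g t².
t = √(2 × 3.713 / 9.8) = √0.75776 = 0.8705 s.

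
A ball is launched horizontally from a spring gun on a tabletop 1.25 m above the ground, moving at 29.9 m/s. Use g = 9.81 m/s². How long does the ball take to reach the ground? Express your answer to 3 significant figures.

0.505 s

The horizontal speed doesn't affect the fall. With v_y0 = 0, h = ½ g t².
t = √(2 × 1.25 / 9.81) = √0.2548 = 0.505 s.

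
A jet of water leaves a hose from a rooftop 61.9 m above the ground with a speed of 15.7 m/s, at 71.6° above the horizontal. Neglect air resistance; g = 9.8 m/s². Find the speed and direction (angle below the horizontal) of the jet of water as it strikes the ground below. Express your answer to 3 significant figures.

38.2 m/s at 82.5° below the horizontal

v_x = 15.7 cos 71.6° = 4.956 m/s (constant).
|v_y| at impact = √((14.90)² + 2×9.8×61.9) = 37.88 m/s.
Speed = √(4.956² + 37.88²) = 38.2 m/s; angle = arctan(37.88/4.956) = 82.5° below horizontal.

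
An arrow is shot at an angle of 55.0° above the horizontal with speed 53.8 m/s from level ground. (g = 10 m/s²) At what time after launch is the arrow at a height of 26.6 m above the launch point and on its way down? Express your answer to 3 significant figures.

8.16 s

v_y0 = 53.8 sin 55.0° = 44.07 m/s.
Set y = v_y0 t − ½ g t² = 26.6: 5.000 t² − 44.07 t + 26.6 = 0.
t = [44.07 ± √(1942 − 532.0)] / 10 = (44.07 ± 37.55) / 10, giving t = 0.652 s or t = 8.16 s.
On the way down corresponds to the larger root: t = 8.16 s.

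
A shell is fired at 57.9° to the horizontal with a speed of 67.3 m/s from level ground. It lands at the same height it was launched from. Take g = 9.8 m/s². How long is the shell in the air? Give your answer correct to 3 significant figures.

Vertical component: v_y = 67.3 sin 57.9° = 57.01 m/s.
For a projectile landing at launch height, time of flight is t = 2 v_y / g = 2 × 57.01 / 9.8 = 11.6 s.

11.6 s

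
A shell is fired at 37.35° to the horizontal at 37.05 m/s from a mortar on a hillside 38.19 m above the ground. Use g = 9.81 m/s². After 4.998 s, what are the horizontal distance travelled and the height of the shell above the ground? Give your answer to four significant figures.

x = 147.2 m, y = 28.01 m

v_x = 37.05 cos 37.35° = 29.453 m/s; v_y0 = 37.05 sin 37.35° = 22.478 m/s.
x = v_x t = 29.453 × 4.998 = 147.2 m.
y = 38.19 + v_y0 t − ½ g t² = 28.01 m.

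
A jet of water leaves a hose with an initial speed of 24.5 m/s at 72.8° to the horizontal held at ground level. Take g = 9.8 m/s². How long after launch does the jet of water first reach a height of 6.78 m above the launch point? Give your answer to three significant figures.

0.310 s

v_y0 = 24.5 sin 72.8° = 23.40 m/s.
Set y = v_y0 t − ½ g t² = 6.78: 4.900 t² − 23.40 t + 6.78 = 0.
t = [23.40 ± √(547.6 − 132.9)] / 9.8 = (23.40 ± 20.36) / 9.8, giving t = 0.310 s or t = 4.47 s.
The jet of water is on the way up at the first time, so t = 0.310 s.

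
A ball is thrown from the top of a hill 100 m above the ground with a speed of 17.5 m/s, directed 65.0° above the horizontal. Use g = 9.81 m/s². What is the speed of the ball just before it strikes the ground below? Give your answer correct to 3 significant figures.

v_x = 17.5 cos 65.0° = 7.396 m/s is unchanged throughout.
For the vertical component, v_y² = v_y0² + 2 g h = (15.86)² + 2×9.81×100 = 2214, so |v_y| = 47.05 m/s.
Impact speed = √(v_x² + v_y²) = √(54.70 + 2214) = 47.6 m/s.

47.6 m/s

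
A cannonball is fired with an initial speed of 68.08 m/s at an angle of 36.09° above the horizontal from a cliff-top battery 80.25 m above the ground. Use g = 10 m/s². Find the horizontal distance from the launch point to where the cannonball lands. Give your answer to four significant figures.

Components: v_x = 68.08 cos 36.09° = 55.015 m/s, v_y = 68.08 sin 36.09° = 40.103 m/s.
Vertical: 0 = 80.25 + 40.103 t − ½(10) t² ⇒ 5.000 t² − 40.103 t − 80.25 = 0.
t = [40.103 + √(1608.3 + 1605.0)] / 10.00 = 9.6789 s.
Horizontal: R = v_x · t = 55.015 × 9.6789 = 532.5 m.

532.5 m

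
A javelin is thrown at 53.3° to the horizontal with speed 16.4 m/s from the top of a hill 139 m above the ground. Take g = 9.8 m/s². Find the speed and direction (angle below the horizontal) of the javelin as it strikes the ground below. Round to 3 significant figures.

54.7 m/s at 79.7° below the horizontal

v_x = 16.4 cos 53.3° = 9.801 m/s (constant).
|v_y| at impact = √((13.15)² + 2×9.8×139) = 53.83 m/s.
Speed = √(9.801² + 53.83²) = 54.7 m/s; angle = arctan(53.83/9.801) = 79.7° below horizontal.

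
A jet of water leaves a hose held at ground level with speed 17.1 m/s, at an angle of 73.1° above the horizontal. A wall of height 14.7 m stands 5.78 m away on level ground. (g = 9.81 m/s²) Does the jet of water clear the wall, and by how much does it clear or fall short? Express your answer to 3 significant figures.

v_x = 17.1 cos 73.1° = 4.971 m/s; v_y0 = 17.1 sin 73.1° = 16.36 m/s.
Time to reach the wall: t = 5.78 / 4.971 = 1.163 s.
Height at that point: y = 16.36×1.163 − 4.905×1.163² = 12.39 m.
That is 14.7 − 12.39 = 2.31 m below the top of the wall, so the jet of water does not clear it.

No — it falls 2.31 m short of clearing the wall.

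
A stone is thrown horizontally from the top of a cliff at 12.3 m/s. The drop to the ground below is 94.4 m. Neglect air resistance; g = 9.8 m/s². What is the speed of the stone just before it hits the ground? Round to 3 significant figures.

44.7 m/s

Fall time: t = √(2 × 94.4 / 9.8) = 4.389 s.
At impact: v_x = 12.3 m/s (unchanged), v_y = g t = 9.8 × 4.389 = 43.01 m/s.
Speed = √(v_x² + v_y²) = √(151.3 + 1850) = 44.7 m/s.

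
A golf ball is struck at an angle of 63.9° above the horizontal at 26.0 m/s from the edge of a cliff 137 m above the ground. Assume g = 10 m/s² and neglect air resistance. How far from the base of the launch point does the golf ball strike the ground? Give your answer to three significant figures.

Components: v_x = 26.0 cos 63.9° = 11.44 m/s, v_y = 26.0 sin 63.9° = 23.35 m/s.
Vertical: 0 = 137 + 23.35 t − ½(10) t² ⇒ 5.000 t² − 23.35 t − 137 = 0.
t = [23.35 + √(545.2 + 2740)] / 10.00 = 8.067 s.
Horizontal: R = v_x · t = 11.44 × 8.067 = 92.3 m.

92.3 m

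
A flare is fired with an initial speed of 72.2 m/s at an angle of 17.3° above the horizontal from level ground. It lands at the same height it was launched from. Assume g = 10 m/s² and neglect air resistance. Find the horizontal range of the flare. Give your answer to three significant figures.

For level ground, R = v₀² sin(2θ) / g.
sin(2 × 17.3°) = sin 34.60° = 0.5678.
R = (72.2)² × 0.5678 / 10 = 296 m.

296 m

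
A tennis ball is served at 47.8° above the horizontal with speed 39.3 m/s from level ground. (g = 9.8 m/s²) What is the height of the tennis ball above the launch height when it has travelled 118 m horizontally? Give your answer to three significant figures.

32.2 m

v_x = 39.3 cos 47.8° = 26.40 m/s, v_y0 = 39.3 sin 47.8° = 29.11 m/s.
Time to reach x = 118 m: t = x / v_x = 118 / 26.40 = 4.470 s.
y = v_y0 t − ½ g t² = 29.11×4.470 − 4.900×4.470² = 32.2 m.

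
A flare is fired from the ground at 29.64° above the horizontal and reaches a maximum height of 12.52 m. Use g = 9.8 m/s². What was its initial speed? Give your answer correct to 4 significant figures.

At maximum height v_y = 0, so (v₀ sin θ)² = 2 g H.
v₀ sin 29.64° = √(2 × 9.8 × 12.52) = 15.665 m/s.
v₀ = 15.665 / sin 29.64° = 15.665 / 0.4945 = 31.68 m/s.

31.68 m/s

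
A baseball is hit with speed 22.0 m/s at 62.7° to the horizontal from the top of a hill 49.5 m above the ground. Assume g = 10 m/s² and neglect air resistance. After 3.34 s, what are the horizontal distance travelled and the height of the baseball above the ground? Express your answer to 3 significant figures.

x = 33.7 m, y = 59.0 m

v_x = 22.0 cos 62.7° = 10.09 m/s; v_y0 = 22.0 sin 62.7° = 19.55 m/s.
x = v_x t = 10.09 × 3.34 = 33.7 m.
y = 49.5 + v_y0 t − ½ g t² = 59.0 m.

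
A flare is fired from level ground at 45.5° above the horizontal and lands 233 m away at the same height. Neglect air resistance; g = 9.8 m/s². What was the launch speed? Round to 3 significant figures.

On level ground, R = v₀² sin(2θ) / g, so v₀ = √(R g / sin 2θ).
sin(2 × 45.5°) = 0.9998.
v₀ = √(233 × 9.8 / 0.9998) = √2284 = 47.8 m/s.

47.8 m/s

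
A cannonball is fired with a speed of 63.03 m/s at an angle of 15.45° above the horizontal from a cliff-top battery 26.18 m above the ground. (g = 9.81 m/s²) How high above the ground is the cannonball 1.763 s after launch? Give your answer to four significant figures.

40.54 m

v_y0 = 63.03 sin 15.45° = 16.791 m/s.
y(t) = 26.18 + v_y0 t − ½ g t² = 26.18 + 16.791×1.763 − ½×9.81×1.763² = 40.54 m.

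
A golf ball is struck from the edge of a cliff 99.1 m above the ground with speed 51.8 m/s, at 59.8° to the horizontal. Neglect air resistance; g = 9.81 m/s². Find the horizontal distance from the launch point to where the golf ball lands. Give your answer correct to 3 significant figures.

286 m

Components: v_x = 51.8 cos 59.8° = 26.06 m/s, v_y = 51.8 sin 59.8° = 44.77 m/s.
Vertical: 0 = 99.1 + 44.77 t − ½(9.81) t² ⇒ 4.905 t² − 44.77 t − 99.1 = 0.
t = [44.77 + √(2004 + 1944)] / 9.810 = 10.97 s.
Horizontal: R = v_x · t = 26.06 × 10.97 = 286 m.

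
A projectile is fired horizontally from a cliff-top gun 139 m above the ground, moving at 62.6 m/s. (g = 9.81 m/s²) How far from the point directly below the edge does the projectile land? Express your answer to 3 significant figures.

333 m

Initial vertical velocity is zero, so the fall time comes from h = ½ g t²: t = √(2 × 139 / 9.81) = 5.323 s.
Horizontal motion is uniform at 62.6 m/s, so x = 62.6 × 5.323 = 333 m.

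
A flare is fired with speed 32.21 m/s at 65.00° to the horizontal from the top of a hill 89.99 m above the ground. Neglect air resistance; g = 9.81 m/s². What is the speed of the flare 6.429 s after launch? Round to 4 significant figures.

v_x = 32.21 cos 65.00° = 13.613 m/s (constant).
v_y(t) = 32.21 sin 65.00° − g t = 29.192 − 9.81 × 6.429 = -33.876 m/s.
Speed = √(v_x² + v_y²) = √(185.31 + 1147.6) = 36.51 m/s.

36.51 m/s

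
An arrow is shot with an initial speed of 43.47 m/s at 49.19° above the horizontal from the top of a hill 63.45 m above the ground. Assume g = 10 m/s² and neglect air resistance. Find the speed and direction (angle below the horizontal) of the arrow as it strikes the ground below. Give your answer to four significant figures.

56.20 m/s at 59.64° below the horizontal

v_x = 43.47 cos 49.19° = 28.410 m/s (constant).
|v_y| at impact = √((32.902)² + 2×10×63.45) = 48.493 m/s.
Speed = √(28.410² + 48.493²) = 56.20 m/s; angle = arctan(48.493/28.410) = 59.64° below horizontal.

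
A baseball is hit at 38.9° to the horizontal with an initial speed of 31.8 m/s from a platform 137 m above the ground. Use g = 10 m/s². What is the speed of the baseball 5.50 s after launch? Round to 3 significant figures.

v_x = 31.8 cos 38.9° = 24.75 m/s (constant).
v_y(t) = 31.8 sin 38.9° − g t = 19.97 − 10 × 5.50 = -35.03 m/s.
Speed = √(v_x² + v_y²) = √(612.6 + 1227) = 42.9 m/s.

42.9 m/s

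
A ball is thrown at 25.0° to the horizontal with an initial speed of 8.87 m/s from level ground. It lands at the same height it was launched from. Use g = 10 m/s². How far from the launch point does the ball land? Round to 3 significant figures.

6.03 m

Components: v_x = 8.87 cos 25.0° = 8.039 m/s, v_y = 8.87 sin 25.0° = 3.749 m/s.
Time of flight (same landing height): t = 2 v_y / g = 2 × 3.749 / 10 = 0.7498 s.
Range: R = v_x · t = 8.039 × 0.7498 = 6.03 m.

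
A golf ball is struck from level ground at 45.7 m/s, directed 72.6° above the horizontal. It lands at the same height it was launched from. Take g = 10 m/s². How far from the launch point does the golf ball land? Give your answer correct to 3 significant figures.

119 m

Components: v_x = 45.7 cos 72.6° = 13.67 m/s, v_y = 45.7 sin 72.6° = 43.61 m/s.
Time of flight (same landing height): t = 2 v_y / g = 2 × 43.61 / 10 = 8.722 s.
Range: R = v_x · t = 13.67 × 8.722 = 119 m.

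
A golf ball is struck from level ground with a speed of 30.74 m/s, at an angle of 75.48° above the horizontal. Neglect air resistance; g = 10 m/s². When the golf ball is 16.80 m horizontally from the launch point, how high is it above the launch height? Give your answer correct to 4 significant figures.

41.11 m

v_x = 30.74 cos 75.48° = 7.7071 m/s, v_y0 = 30.74 sin 75.48° = 29.758 m/s.
Time to reach x = 16.80 m: t = x / v_x = 16.80 / 7.7071 = 2.1798 s.
y = v_y0 t − ½ g t² = 29.758×2.1798 − 5.000×2.1798² = 41.11 m.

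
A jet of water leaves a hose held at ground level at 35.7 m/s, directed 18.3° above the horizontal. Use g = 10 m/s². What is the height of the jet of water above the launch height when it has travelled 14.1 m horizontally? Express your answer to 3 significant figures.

3.80 m

v_x = 35.7 cos 18.3° = 33.89 m/s, v_y0 = 35.7 sin 18.3° = 11.21 m/s.
Time to reach x = 14.1 m: t = x / v_x = 14.1 / 33.89 = 0.4161 s.
y = v_y0 t − ½ g t² = 11.21×0.4161 − 5.000×0.4161² = 3.80 m.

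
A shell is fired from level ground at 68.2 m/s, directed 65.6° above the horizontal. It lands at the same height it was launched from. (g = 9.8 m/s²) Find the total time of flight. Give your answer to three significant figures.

Vertical component: v_y = 68.2 sin 65.6° = 62.11 m/s.
For a projectile landing at launch height, time of flight is t = 2 v_y / g = 2 × 62.11 / 9.8 = 12.7 s.

12.7 s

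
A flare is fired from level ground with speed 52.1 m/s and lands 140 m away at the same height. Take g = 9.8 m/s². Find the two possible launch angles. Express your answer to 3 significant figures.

Level-ground range: R = v₀² sin(2θ)/g ⇒ sin 2θ = R g / v₀² = 140×9.8/52.1² = 0.5055.
2θ = arcsin(0.5055) = 30.36° or 180° − 30.36° = 149.64°.
So θ = 15.2° or θ = 74.8°.

15.2° and 74.8°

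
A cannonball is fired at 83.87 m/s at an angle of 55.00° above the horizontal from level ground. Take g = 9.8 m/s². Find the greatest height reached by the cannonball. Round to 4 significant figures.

Vertical component of launch velocity: v_y = 83.87 sin 55.00° = 68.702 m/s.
At the highest point the vertical velocity is zero, so v_y² = 2 g h_max.
h_max = (68.702)² / (2 × 9.8) = 4720.0 / 19.60 = 240.8 m.

240.8 m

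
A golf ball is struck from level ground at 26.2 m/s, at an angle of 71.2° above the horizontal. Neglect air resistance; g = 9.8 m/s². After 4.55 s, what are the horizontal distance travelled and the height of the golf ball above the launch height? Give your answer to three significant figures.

v_x = 26.2 cos 71.2° = 8.443 m/s; v_y0 = 26.2 sin 71.2° = 24.80 m/s.
x = v_x t = 8.443 × 4.55 = 38.4 m.
y = v_y0 t − ½ g t² = 24.80×4.55 − 4.900×4.55² = 11.4 m.

x = 38.4 m, y = 11.4 m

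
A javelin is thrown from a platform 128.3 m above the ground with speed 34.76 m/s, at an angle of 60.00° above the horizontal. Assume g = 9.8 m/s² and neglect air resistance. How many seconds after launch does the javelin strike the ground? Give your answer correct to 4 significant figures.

Vertical component: v_y = 34.76 sin 60.00° = 30.103 m/s.
Taking up as positive with launch at y = 128.3 m, landing at y = 0: 0 = 128.3 + 30.103 t − ½(9.8) t².
Solving 4.900 t² − 30.103 t − 128.3 = 0 gives t = [30.103 + √(30.103² + 4·4.900·128.3)] / 9.800 = 9.040 s.

9.040 s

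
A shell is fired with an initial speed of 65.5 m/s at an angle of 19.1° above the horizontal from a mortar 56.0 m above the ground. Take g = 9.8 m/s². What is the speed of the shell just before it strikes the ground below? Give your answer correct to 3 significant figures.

73.4 m/s

v_x = 65.5 cos 19.1° = 61.89 m/s is unchanged throughout.
For the vertical component, v_y² = v_y0² + 2 g h = (21.43)² + 2×9.8×56.0 = 1557, so |v_y| = 39.46 m/s.
Impact speed = √(v_x² + v_y²) = √(3830 + 1557) = 73.4 m/s.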